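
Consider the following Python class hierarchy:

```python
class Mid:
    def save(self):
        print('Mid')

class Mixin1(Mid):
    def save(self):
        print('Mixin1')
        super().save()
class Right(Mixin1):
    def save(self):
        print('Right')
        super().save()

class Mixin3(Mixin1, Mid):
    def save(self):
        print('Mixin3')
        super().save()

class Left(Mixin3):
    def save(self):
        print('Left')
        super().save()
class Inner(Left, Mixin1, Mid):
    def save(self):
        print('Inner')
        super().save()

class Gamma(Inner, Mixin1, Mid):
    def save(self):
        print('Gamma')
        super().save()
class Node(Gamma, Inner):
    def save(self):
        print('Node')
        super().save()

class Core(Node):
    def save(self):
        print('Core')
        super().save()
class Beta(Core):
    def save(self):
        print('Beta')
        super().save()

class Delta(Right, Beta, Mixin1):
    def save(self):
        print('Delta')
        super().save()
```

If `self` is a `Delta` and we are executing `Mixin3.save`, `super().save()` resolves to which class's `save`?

Mixin1

L[Delta] = Delta + merge(L[Right], L[Beta], L[Mixin1], [Right Beta Mixin1])
  take Right:  [Right Mixin1 Mid object] + [Beta Core Node Gamma Inner Left Mixin3 Mixin1 Mid object] + [Mixin1 Mid object] + [Right Beta Mixin1]
  take Beta:  [Mixin1 Mid object] + [Beta Core Node Gamma Inner Left Mixin3 Mixin1 Mid object] + [Mixin1 Mid object] + [Beta Mixin1]
  take Core:  [Mixin1 Mid object] + [Core Node Gamma Inner Left Mixin3 Mixin1 Mid object] + [Mixin1 Mid object] + [Mixin1]
  take Node:  [Mixin1 Mid object] + [Node Gamma Inner Left Mixin3 Mixin1 Mid object] + [Mixin1 Mid object] + [Mixin1]
  take Gamma:  [Mixin1 Mid object] + [Gamma Inner Left Mixin3 Mixin1 Mid object] + [Mixin1 Mid object] + [Mixin1]
  take Inner:  [Mixin1 Mid object] + [Inner Left Mixin3 Mixin1 Mid object] + [Mixin1 Mid object] + [Mixin1]
  take Left:  [Mixin1 Mid object] + [Left Mixin3 Mixin1 Mid object] + [Mixin1 Mid object] + [Mixin1]
  take Mixin3:  [Mixin1 Mid object] + [Mixin3 Mixin1 Mid object] + [Mixin1 Mid object] + [Mixin1]
  take Mixin1:  [Mixin1 Mid object] + [Mixin1 Mid object] + [Mixin1 Mid object] + [Mixin1]
  take Mid:  [Mid object] + [Mid object] + [Mid object]
  take object:  [object] + [object] + [object]
MRO: Delta Right Beta Core Node Gamma Inner Left Mixin3 Mixin1 Mid object
super() in Mixin3.save on a Delta instance goes to the class after Mixin3 in Delta's MRO: Mixin1.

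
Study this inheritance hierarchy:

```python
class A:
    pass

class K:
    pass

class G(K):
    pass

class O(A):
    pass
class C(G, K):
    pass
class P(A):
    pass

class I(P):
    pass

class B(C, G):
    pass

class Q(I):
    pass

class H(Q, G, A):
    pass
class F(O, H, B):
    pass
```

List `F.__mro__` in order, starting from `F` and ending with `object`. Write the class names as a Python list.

L[F] = F + merge(L[O], L[H], L[B], [O H B])
  take O:  [O A object] + [H Q I P G A K object] + [B C G K object] + [O H B]
  take H:  [A object] + [H Q I P G A K object] + [B C G K object] + [H B]
  take Q:  [A object] + [Q I P G A K object] + [B C G K object] + [B]
  take I:  [A object] + [I P G A K object] + [B C G K object] + [B]
  take P:  [A object] + [P G A K object] + [B C G K object] + [B]
  take B:  [A object] + [G A K object] + [B C G K object] + [B]
  take C:  [A object] + [G A K object] + [C G K object]
  take G:  [A object] + [G A K object] + [G K object]
  take A:  [A object] + [A K object] + [K object]
  take K:  [object] + [K object] + [K object]
  take object:  [object] + [object] + [object]

[F, O, H, Q, I, P, B, C, G, A, K, object]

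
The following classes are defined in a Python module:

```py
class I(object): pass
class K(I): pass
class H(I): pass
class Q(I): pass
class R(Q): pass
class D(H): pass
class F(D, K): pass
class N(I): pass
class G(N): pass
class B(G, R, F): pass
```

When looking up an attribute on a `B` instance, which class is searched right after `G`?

N

L[B] = B + merge(L[G], L[R], L[F], [G R F])
  take G:  [G N I object] + [R Q I object] + [F D H K I object] + [G R F]
  take N:  [N I object] + [R Q I object] + [F D H K I object] + [R F]
  take R:  [I object] + [R Q I object] + [F D H K I object] + [R F]
  take Q:  [I object] + [Q I object] + [F D H K I object] + [F]
  take F:  [I object] + [I object] + [F D H K I object] + [F]
  take D:  [I object] + [I object] + [D H K I object]
  take H:  [I object] + [I object] + [H K I object]
  take K:  [I object] + [I object] + [K I object]
  take I:  [I object] + [I object] + [I object]
  take object:  [object] + [object] + [object]
MRO: B G N R Q F D H K I object
G is at position 1; next is N.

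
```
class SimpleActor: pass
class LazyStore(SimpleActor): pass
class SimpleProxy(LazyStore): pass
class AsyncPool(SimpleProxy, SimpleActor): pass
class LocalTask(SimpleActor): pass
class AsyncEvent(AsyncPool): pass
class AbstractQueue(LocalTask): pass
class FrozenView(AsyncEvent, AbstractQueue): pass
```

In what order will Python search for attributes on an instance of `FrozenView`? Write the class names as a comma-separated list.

L[FrozenView] = FrozenView + merge(L[AsyncEvent], L[AbstractQueue], [AsyncEvent AbstractQueue])
  take AsyncEvent:  [AsyncEvent AsyncPool SimpleProxy LazyStore SimpleActor object] + [AbstractQueue LocalTask SimpleActor object] + [AsyncEvent AbstractQueue]
  take AsyncPool:  [AsyncPool SimpleProxy LazyStore SimpleActor object] + [AbstractQueue LocalTask SimpleActor object] + [AbstractQueue]
  take SimpleProxy:  [SimpleProxy LazyStore SimpleActor object] + [AbstractQueue LocalTask SimpleActor object] + [AbstractQueue]
  take LazyStore:  [LazyStore SimpleActor object] + [AbstractQueue LocalTask SimpleActor object] + [AbstractQueue]
  take AbstractQueue:  [SimpleActor object] + [AbstractQueue LocalTask SimpleActor object] + [AbstractQueue]
  take LocalTask:  [SimpleActor object] + [LocalTask SimpleActor object]
  take SimpleActor:  [SimpleActor object] + [SimpleActor object]
  take object:  [object] + [object]

FrozenView, AsyncEvent, AsyncPool, SimpleProxy, LazyStore, AbstractQueue, LocalTask, SimpleActor, object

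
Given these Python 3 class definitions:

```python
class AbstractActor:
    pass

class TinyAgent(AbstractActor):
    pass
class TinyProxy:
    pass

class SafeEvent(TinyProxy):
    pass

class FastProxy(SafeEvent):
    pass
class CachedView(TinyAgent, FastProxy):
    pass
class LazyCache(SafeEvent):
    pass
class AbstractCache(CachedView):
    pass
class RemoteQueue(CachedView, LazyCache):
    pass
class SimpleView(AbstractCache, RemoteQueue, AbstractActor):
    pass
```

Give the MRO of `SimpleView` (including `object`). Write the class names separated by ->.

L[SimpleView] = SimpleView + merge(L[AbstractCache], L[RemoteQueue], L[AbstractActor], [AbstractCache RemoteQueue AbstractActor])
  take AbstractCache:  [AbstractCache CachedView TinyAgent AbstractActor FastProxy SafeEvent TinyProxy object] + [RemoteQueue CachedView TinyAgent AbstractActor FastProxy LazyCache SafeEvent TinyProxy object] + [AbstractActor object] + [AbstractCache RemoteQueue AbstractActor]
  take RemoteQueue:  [CachedView TinyAgent AbstractActor FastProxy SafeEvent TinyProxy object] + [RemoteQueue CachedView TinyAgent AbstractActor FastProxy LazyCache SafeEvent TinyProxy object] + [AbstractActor object] + [RemoteQueue AbstractActor]
  take CachedView:  [CachedView TinyAgent AbstractActor FastProxy SafeEvent TinyProxy object] + [CachedView TinyAgent AbstractActor FastProxy LazyCache SafeEvent TinyProxy object] + [AbstractActor object] + [AbstractActor]
  take TinyAgent:  [TinyAgent AbstractActor FastProxy SafeEvent TinyProxy object] + [TinyAgent AbstractActor FastProxy LazyCache SafeEvent TinyProxy object] + [AbstractActor object] + [AbstractActor]
  take AbstractActor:  [AbstractActor FastProxy SafeEvent TinyProxy object] + [AbstractActor FastProxy LazyCache SafeEvent TinyProxy object] + [AbstractActor object] + [AbstractActor]
  take FastProxy:  [FastProxy SafeEvent TinyProxy object] + [FastProxy LazyCache SafeEvent TinyProxy object] + [object]
  take LazyCache:  [SafeEvent TinyProxy object] + [LazyCache SafeEvent TinyProxy object] + [object]
  take SafeEvent:  [SafeEvent TinyProxy object] + [SafeEvent TinyProxy object] + [object]
  take TinyProxy:  [TinyProxy object] + [TinyProxy object] + [object]
  take object:  [object] + [object] + [object]

SimpleView -> AbstractCache -> RemoteQueue -> CachedView -> TinyAgent -> AbstractActor -> FastProxy -> LazyCache -> SafeEvent -> TinyProxy -> object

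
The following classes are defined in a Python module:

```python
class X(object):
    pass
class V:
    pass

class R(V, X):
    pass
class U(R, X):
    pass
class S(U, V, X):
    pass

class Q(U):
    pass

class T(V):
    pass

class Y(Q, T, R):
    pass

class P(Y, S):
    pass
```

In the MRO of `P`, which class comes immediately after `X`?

L[P] = P + merge(L[Y], L[S], [Y S])
  take Y:  [Y Q U T R V X object] + [S U R V X object] + [Y S]
  take Q:  [Q U T R V X object] + [S U R V X object] + [S]
  take S:  [U T R V X object] + [S U R V X object] + [S]
  take U:  [U T R V X object] + [U R V X object]
  take T:  [T R V X object] + [R V X object]
  take R:  [R V X object] + [R V X object]
  take V:  [V X object] + [V X object]
  take X:  [X object] + [X object]
  take object:  [object] + [object]
MRO: P Y Q S U T R V X object
X is at position 8; next is object.

object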